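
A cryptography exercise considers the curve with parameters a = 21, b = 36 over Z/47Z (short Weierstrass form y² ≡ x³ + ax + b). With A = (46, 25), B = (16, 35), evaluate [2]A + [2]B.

First 2A:
Repeated addition: build up to 2A.
2A: tangent at (46, 25): λ = (3·46² + 21)/(2·25) ≡ 24/3. 3⁻¹ ≡ 16 (mod 47) since 3·16 = 48 ≡ 1, so λ ≡ 24·16 ≡ 8.
  x = λ² - 46 - 46 = 64 - 92 ≡ 19; y = λ·(46 - 19) - 25 ≡ 3. → (19, 3)
2A = (19, 3).
Next 2B:
Repeated addition: build up to 2B.
2B: tangent at (16, 35): λ = (3·16² + 21)/(2·35) ≡ 37/23. 23⁻¹ ≡ 45 (mod 47) since 23·45 = 1035 ≡ 1, so λ ≡ 37·45 ≡ 20.
  x = λ² - 16 - 16 = 400 - 32 ≡ 39; y = λ·(16 - 39) - 35 ≡ 22. → (39, 22)
2B = (39, 22).
Finally 2A + 2B:
(19, 3) + (39, 22). λ = (22 - 3)/(39 - 19) ≡ 19/20 mod 47. 20⁻¹ ≡ 40 (mod 47), so λ ≡ 8.
  x = λ² - 19 - 39 = 64 - 58 ≡ 6; y = λ·(19 - 6) - 3 ≡ 7. → (6, 7)

(6, 7)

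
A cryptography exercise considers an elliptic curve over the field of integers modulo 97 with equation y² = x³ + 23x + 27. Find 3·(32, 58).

Write Q = (32, 58).
Repeated addition: build up to 3Q.
2Q: tangent at (32, 58): λ = (3·32² + 23)/(2·58) ≡ 88/19. 19⁻¹ ≡ 46 (mod 97), so λ ≡ 88·46 ≡ 71.
  x = λ² - 32 - 32 = 5041 - 64 ≡ 30; y = λ·(32 - 30) - 58 ≡ 84. → (30, 84)
3Q: (30, 84) + (32, 58). λ = (58 - 84)/(32 - 30) ≡ 71/2 mod 97. 2⁻¹ ≡ 49 (mod 97), so λ ≡ 84.
  x = λ² - 30 - 32 = 7056 - 62 ≡ 10; y = λ·(30 - 10) - 84 ≡ 44. → (10, 44)

(10, 44)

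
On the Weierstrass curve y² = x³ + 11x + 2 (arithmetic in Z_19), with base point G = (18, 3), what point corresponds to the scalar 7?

Repeated addition: build up to 7G.
2G: tangent at (18, 3): λ = (3·18² + 11)/(2·3) ≡ 14/6. 6⁻¹ ≡ 16 (mod 19), so λ ≡ 14·16 ≡ 15.
  x = λ² - 18 - 18 = 225 - 36 ≡ 18; y = λ·(18 - 18) - 3 ≡ 16. → (18, 16)
3G: (18, 16) + (18, 3): same x and y₁ ≡ -y₂, so the sum is 𝒪.
4G: 𝒪 + (18, 3) = (18, 3) (identity).
5G: tangent at (18, 3): λ = (3·18² + 11)/(2·3) ≡ 14/6. 6⁻¹ ≡ 16 (mod 19), so λ ≡ 14·16 ≡ 15.
  x = λ² - 18 - 18 = 225 - 36 ≡ 18; y = λ·(18 - 18) - 3 ≡ 16. → (18, 16)
6G: (18, 16) + (18, 3): same x and y₁ ≡ -y₂, so the sum is 𝒪.
7G: 𝒪 + (18, 3) = (18, 3) (identity).

(18, 3)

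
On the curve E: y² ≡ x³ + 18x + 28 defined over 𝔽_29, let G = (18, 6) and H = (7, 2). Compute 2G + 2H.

First 2G:
Repeated addition: build up to 2G.
2G: tangent at (18, 6): λ = (3·18² + 18)/(2·6) ≡ 4/12. 12⁻¹ ≡ 17 (mod 29) since 12·17 = 204 ≡ 1, so λ ≡ 4·17 ≡ 10.
  x = λ² - 18 - 18 = 100 - 36 ≡ 6; y = λ·(18 - 6) - 6 ≡ 27. → (6, 27)
2G = (6, 27).
Next 2H:
Repeated addition: build up to 2H.
2H: tangent at (7, 2): λ = (3·7² + 18)/(2·2) ≡ 20/4. 4⁻¹ ≡ 22 (mod 29), so λ ≡ 20·22 ≡ 5.
  x = λ² - 7 - 7 = 25 - 14 ≡ 11; y = λ·(7 - 11) - 2 ≡ 7. → (11, 7)
2H = (11, 7).
Finally 2G + 2H:
(6, 27) + (11, 7). λ = (7 - 27)/(11 - 6) ≡ 9/5 mod 29. 5⁻¹ ≡ 6 (mod 29) since 5·6 = 30 ≡ 1, so λ ≡ 25.
  x = λ² - 6 - 11 = 625 - 17 ≡ 28; y = λ·(6 - 28) - 27 ≡ 3. → (28, 3)

(28, 3)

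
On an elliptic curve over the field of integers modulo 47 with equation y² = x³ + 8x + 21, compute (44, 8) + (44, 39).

O

The two points share x = 44 and their y-coordinates satisfy 8 + 39 ≡ 0 (mod 47), so they are inverses. Their sum is ∞.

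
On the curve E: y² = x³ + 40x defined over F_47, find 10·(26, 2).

Write Q = (26, 2).
Double-and-add on 10 = (1010)₂. Start with Q = (26, 2) for the leading 1-bit.
double: tangent at (26, 2): λ = (3·26² + 40)/(2·2) ≡ 0/4. 4⁻¹ ≡ 12 (mod 47), so λ ≡ 0·12 ≡ 0.
  x = λ² - 26 - 26 = 0 - 52 ≡ 42; y = λ·(26 - 42) - 2 ≡ 45. → (42, 45)
double: tangent at (42, 45): λ = (3·42² + 40)/(2·45) ≡ 21/43. 43⁻¹ ≡ 35 (mod 47) since 43·35 = 1505 ≡ 1, so λ ≡ 21·35 ≡ 30.
  x = λ² - 42 - 42 = 900 - 84 ≡ 17; y = λ·(42 - 17) - 45 ≡ 0. → (17, 0)
add Q: (17, 0) + (26, 2). λ = (2 - 0)/(26 - 17) ≡ 2/9 mod 47. 9⁻¹ ≡ 21 (mod 47), so λ ≡ 42.
  x = λ² - 17 - 26 = 1764 - 43 ≡ 29; y = λ·(17 - 29) - 0 ≡ 13. → (29, 13)
double: tangent at (29, 13): λ = (3·29² + 40)/(2·13) ≡ 25/26. 26⁻¹ ≡ 38 (mod 47) since 26·38 = 988 ≡ 1, so λ ≡ 25·38 ≡ 10.
  x = λ² - 29 - 29 = 100 - 58 ≡ 42; y = λ·(29 - 42) - 13 ≡ 45. → (42, 45)

(42, 45)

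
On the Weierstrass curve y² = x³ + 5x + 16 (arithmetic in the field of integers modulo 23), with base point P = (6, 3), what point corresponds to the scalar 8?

(6, 20)

Repeated addition: build up to 8P.
2P: tangent at (6, 3): λ = (3·6² + 5)/(2·3) ≡ 21/6. 6⁻¹ ≡ 4 (mod 23), so λ ≡ 21·4 ≡ 15.
  x = λ² - 6 - 6 = 225 - 12 ≡ 6; y = λ·(6 - 6) - 3 ≡ 20. → (6, 20)
3P: (6, 20) + (6, 3): same x and y₁ ≡ -y₂, so the sum is the point at infinity.
4P: the point at infinity + (6, 3) = (6, 3) (identity).
5P: tangent at (6, 3): λ = (3·6² + 5)/(2·3) ≡ 21/6. 6⁻¹ ≡ 4 (mod 23), so λ ≡ 21·4 ≡ 15.
  x = λ² - 6 - 6 = 225 - 12 ≡ 6; y = λ·(6 - 6) - 3 ≡ 20. → (6, 20)
6P: (6, 20) + (6, 3): same x and y₁ ≡ -y₂, so the sum is the point at infinity.
7P: the point at infinity + (6, 3) = (6, 3) (identity).
8P: tangent at (6, 3): λ = (3·6² + 5)/(2·3) ≡ 21/6. 6⁻¹ ≡ 4 (mod 23), so λ ≡ 21·4 ≡ 15.
  x = λ² - 6 - 6 = 225 - 12 ≡ 6; y = λ·(6 - 6) - 3 ≡ 20. → (6, 20)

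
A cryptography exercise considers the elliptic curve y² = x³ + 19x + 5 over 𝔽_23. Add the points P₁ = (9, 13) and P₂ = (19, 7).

(9, 13) + (19, 7). λ = (7 - 13)/(19 - 9) ≡ 17/10 mod 23. 10⁻¹ ≡ 7 (mod 23) since 10·7 = 70 ≡ 1, so λ ≡ 4.
  x = λ² - 9 - 19 = 16 - 28 ≡ 11; y = λ·(9 - 11) - 13 ≡ 2. → (11, 2)

(11, 2)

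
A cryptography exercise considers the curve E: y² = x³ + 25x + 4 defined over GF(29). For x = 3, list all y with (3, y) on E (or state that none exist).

none

x³ + 25x + 4 = 106 ≡ 19 (mod 29).
19 is a non-residue mod 29; no y exists.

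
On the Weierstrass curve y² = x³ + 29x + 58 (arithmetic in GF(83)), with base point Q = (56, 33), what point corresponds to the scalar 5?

(13, 68)

Double-and-add on 5 = (101)₂. Start with Q = (56, 33) for the leading 1-bit.
double: tangent at (56, 33): λ = (3·56² + 29)/(2·33) ≡ 58/66. 66⁻¹ ≡ 39 (mod 83), so λ ≡ 58·39 ≡ 21.
  x = λ² - 56 - 56 = 441 - 112 ≡ 80; y = λ·(56 - 80) - 33 ≡ 44. → (80, 44)
double: tangent at (80, 44): λ = (3·80² + 29)/(2·44) ≡ 56/5. 5⁻¹ ≡ 50 (mod 83) since 5·50 = 250 ≡ 1, so λ ≡ 56·50 ≡ 61.
  x = λ² - 80 - 80 = 3721 - 160 ≡ 75; y = λ·(80 - 75) - 44 ≡ 12. → (75, 12)
add Q: (75, 12) + (56, 33). λ = (33 - 12)/(56 - 75) ≡ 21/64 mod 83. 64⁻¹ ≡ 48 (mod 83) since 64·48 = 3072 ≡ 1, so λ ≡ 12.
  x = λ² - 75 - 56 = 144 - 131 ≡ 13; y = λ·(75 - 13) - 12 ≡ 68. → (13, 68)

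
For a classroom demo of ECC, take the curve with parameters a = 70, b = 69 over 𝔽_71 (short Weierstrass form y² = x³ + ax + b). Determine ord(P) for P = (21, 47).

2P: tangent at (21, 47): λ = (3·21² + 70)/(2·47) ≡ 44/23. 23⁻¹ ≡ 34 (mod 71) since 23·34 = 782 ≡ 1, so λ ≡ 44·34 ≡ 5.
  x = λ² - 21 - 21 = 25 - 42 ≡ 54; y = λ·(21 - 54) - 47 ≡ 1. → (54, 1)
3P: (54, 1) + (21, 47). λ = (47 - 1)/(21 - 54) ≡ 46/38 mod 71. 38⁻¹ ≡ 43 (mod 71) since 38·43 = 1634 ≡ 1, so λ ≡ 61.
  x = λ² - 54 - 21 = 3721 - 75 ≡ 25; y = λ·(54 - 25) - 1 ≡ 64. → (25, 64)
4P: (25, 64) + (21, 47). λ = (47 - 64)/(21 - 25) ≡ 54/67 mod 71. 67⁻¹ ≡ 53 (mod 71), so λ ≡ 22.
  x = λ² - 25 - 21 = 484 - 46 ≡ 12; y = λ·(25 - 12) - 64 ≡ 9. → (12, 9)
5P: (12, 9) + (21, 47). λ = (47 - 9)/(21 - 12) ≡ 38/9 mod 71. 9⁻¹ ≡ 8 (mod 71), so λ ≡ 20.
  x = λ² - 12 - 21 = 400 - 33 ≡ 12; y = λ·(12 - 12) - 9 ≡ 62. → (12, 62)
6P: (12, 62) + (21, 47). λ = (47 - 62)/(21 - 12) ≡ 56/9 mod 71. 9⁻¹ ≡ 8 (mod 71) since 9·8 = 72 ≡ 1, so λ ≡ 22.
  x = λ² - 12 - 21 = 484 - 33 ≡ 25; y = λ·(12 - 25) - 62 ≡ 7. → (25, 7)
7P: (25, 7) + (21, 47). λ = (47 - 7)/(21 - 25) ≡ 40/67 mod 71. 67⁻¹ ≡ 53 (mod 71), so λ ≡ 61.
  x = λ² - 25 - 21 = 3721 - 46 ≡ 54; y = λ·(25 - 54) - 7 ≡ 70. → (54, 70)
8P: (54, 70) + (21, 47). λ = (47 - 70)/(21 - 54) ≡ 48/38 mod 71. 38⁻¹ ≡ 43 (mod 71), so λ ≡ 5.
  x = λ² - 54 - 21 = 25 - 75 ≡ 21; y = λ·(54 - 21) - 70 ≡ 24. → (21, 24)
9P: (21, 24) + (21, 47): same x and y₁ ≡ -y₂, so the sum is the point at infinity.
9P = the point at infinity, so the order is 9.

9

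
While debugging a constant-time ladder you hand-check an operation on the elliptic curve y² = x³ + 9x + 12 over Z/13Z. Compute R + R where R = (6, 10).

tangent at (6, 10): λ = (3·6² + 9)/(2·10) ≡ 0/7. 7⁻¹ ≡ 2 (mod 13) since 7·2 = 14 ≡ 1, so λ ≡ 0·2 ≡ 0.
  x = λ² - 6 - 6 = 0 - 12 ≡ 1; y = λ·(6 - 1) - 10 ≡ 3. → (1, 3)

(1, 3)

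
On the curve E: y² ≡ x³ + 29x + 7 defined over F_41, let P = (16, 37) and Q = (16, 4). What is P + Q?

O

The two points share x = 16 and their y-coordinates satisfy 37 + 4 ≡ 0 (mod 41), so they are inverses. Their sum is 𝒪.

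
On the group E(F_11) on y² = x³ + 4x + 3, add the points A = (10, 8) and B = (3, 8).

(10, 8) + (3, 8). λ = (8 - 8)/(3 - 10) ≡ 0/4 mod 11. 4⁻¹ ≡ 3 (mod 11), so λ ≡ 0.
  x = λ² - 10 - 3 = 0 - 13 ≡ 9; y = λ·(10 - 9) - 8 ≡ 3. → (9, 3)

(9, 3)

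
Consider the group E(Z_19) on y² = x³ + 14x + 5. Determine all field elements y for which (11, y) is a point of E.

none

x³ + 14x + 5 = 1490 ≡ 8 (mod 19).
8 is a non-residue mod 19; no y exists.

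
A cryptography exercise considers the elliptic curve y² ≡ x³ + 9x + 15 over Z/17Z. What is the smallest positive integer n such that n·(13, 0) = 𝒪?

2

2P: (13, 0) + (13, 0): same x and y₁ ≡ -y₂, so the sum is 𝒪.
2P = 𝒪, so the order is 2.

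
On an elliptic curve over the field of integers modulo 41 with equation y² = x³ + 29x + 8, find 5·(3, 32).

(13, 32)

Write G = (3, 32).
Repeated addition: build up to 5G.
2G: tangent at (3, 32): λ = (3·3² + 29)/(2·32) ≡ 15/23. 23⁻¹ ≡ 25 (mod 41), so λ ≡ 15·25 ≡ 6.
  x = λ² - 3 - 3 = 36 - 6 ≡ 30; y = λ·(3 - 30) - 32 ≡ 11. → (30, 11)
3G: (30, 11) + (3, 32). λ = (32 - 11)/(3 - 30) ≡ 21/14 mod 41. 14⁻¹ ≡ 3 (mod 41), so λ ≡ 22.
  x = λ² - 30 - 3 = 484 - 33 ≡ 0; y = λ·(30 - 0) - 11 ≡ 34. → (0, 34)
4G: (0, 34) + (3, 32). λ = (32 - 34)/(3 - 0) ≡ 39/3 mod 41. 3⁻¹ ≡ 14 (mod 41) since 3·14 = 42 ≡ 1, so λ ≡ 13.
  x = λ² - 0 - 3 = 169 - 3 ≡ 2; y = λ·(0 - 2) - 34 ≡ 22. → (2, 22)
5G: (2, 22) + (3, 32). λ = (32 - 22)/(3 - 2) ≡ 10/1 mod 41. 1⁻¹ ≡ 1 (mod 41), so λ ≡ 10.
  x = λ² - 2 - 3 = 100 - 5 ≡ 13; y = λ·(2 - 13) - 22 ≡ 32. → (13, 32)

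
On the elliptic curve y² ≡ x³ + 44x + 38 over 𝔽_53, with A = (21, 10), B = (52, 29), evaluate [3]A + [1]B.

(16, 42)

First 3A:
Repeated addition: build up to 3A.
2A: tangent at (21, 10): λ = (3·21² + 44)/(2·10) ≡ 42/20. 20⁻¹ ≡ 8 (mod 53) since 20·8 = 160 ≡ 1, so λ ≡ 42·8 ≡ 18.
  x = λ² - 21 - 21 = 324 - 42 ≡ 17; y = λ·(21 - 17) - 10 ≡ 9. → (17, 9)
3A: (17, 9) + (21, 10). λ = (10 - 9)/(21 - 17) ≡ 1/4 mod 53. 4⁻¹ ≡ 40 (mod 53), so λ ≡ 40.
  x = λ² - 17 - 21 = 1600 - 38 ≡ 25; y = λ·(17 - 25) - 9 ≡ 42. → (25, 42)
3A = (25, 42).
Finally 3A + B:
(25, 42) + (52, 29). λ = (29 - 42)/(52 - 25) ≡ 40/27 mod 53. 27⁻¹ ≡ 2 (mod 53), so λ ≡ 27.
  x = λ² - 25 - 52 = 729 - 77 ≡ 16; y = λ·(25 - 16) - 42 ≡ 42. → (16, 42)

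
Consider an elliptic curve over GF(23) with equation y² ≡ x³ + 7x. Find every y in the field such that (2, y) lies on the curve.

x³ + 7x + 0 = 22 ≡ 22 (mod 23).
22 is a non-residue mod 23; no y exists.

none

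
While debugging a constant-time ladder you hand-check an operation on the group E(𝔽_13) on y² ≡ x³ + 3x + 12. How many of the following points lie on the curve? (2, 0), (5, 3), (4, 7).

(2, 0): 0² ≡ 0, rhs ≡ 0 → on.
(5, 3): 3² ≡ 9, rhs ≡ 9 → on.
(4, 7): 7² ≡ 10, rhs ≡ 10 → on.

3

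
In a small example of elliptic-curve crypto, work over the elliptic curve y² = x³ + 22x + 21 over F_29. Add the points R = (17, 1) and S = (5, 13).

(8, 19)

(17, 1) + (5, 13). λ = (13 - 1)/(5 - 17) ≡ 12/17 mod 29. 17⁻¹ ≡ 12 (mod 29) since 17·12 = 204 ≡ 1, so λ ≡ 28.
  x = λ² - 17 - 5 = 784 - 22 ≡ 8; y = λ·(17 - 8) - 1 ≡ 19. → (8, 19)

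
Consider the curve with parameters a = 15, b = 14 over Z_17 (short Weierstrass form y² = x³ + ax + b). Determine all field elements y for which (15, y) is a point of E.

x³ + 15x + 14 = 3614 ≡ 10 (mod 17).
10 is a non-residue mod 17; no y exists.

none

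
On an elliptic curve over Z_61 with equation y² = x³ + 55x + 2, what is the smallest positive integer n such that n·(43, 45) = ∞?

8

2P: tangent at (43, 45): λ = (3·43² + 55)/(2·45) ≡ 51/29. 29⁻¹ ≡ 40 (mod 61), so λ ≡ 51·40 ≡ 27.
  x = λ² - 43 - 43 = 729 - 86 ≡ 33; y = λ·(43 - 33) - 45 ≡ 42. → (33, 42)
3P: (33, 42) + (43, 45). λ = (45 - 42)/(43 - 33) ≡ 3/10 mod 61. 10⁻¹ ≡ 55 (mod 61), so λ ≡ 43.
  x = λ² - 33 - 43 = 1849 - 76 ≡ 4; y = λ·(33 - 4) - 42 ≡ 46. → (4, 46)
4P: (4, 46) + (43, 45). λ = (45 - 46)/(43 - 4) ≡ 60/39 mod 61. 39⁻¹ ≡ 36 (mod 61), so λ ≡ 25.
  x = λ² - 4 - 43 = 625 - 47 ≡ 29; y = λ·(4 - 29) - 46 ≡ 0. → (29, 0)
5P: (29, 0) + (43, 45). λ = (45 - 0)/(43 - 29) ≡ 45/14 mod 61. 14⁻¹ ≡ 48 (mod 61), so λ ≡ 25.
  x = λ² - 29 - 43 = 625 - 72 ≡ 4; y = λ·(29 - 4) - 0 ≡ 15. → (4, 15)
6P: (4, 15) + (43, 45). λ = (45 - 15)/(43 - 4) ≡ 30/39 mod 61. 39⁻¹ ≡ 36 (mod 61), so λ ≡ 43.
  x = λ² - 4 - 43 = 1849 - 47 ≡ 33; y = λ·(4 - 33) - 15 ≡ 19. → (33, 19)
7P: (33, 19) + (43, 45). λ = (45 - 19)/(43 - 33) ≡ 26/10 mod 61. 10⁻¹ ≡ 55 (mod 61) since 10·55 = 550 ≡ 1, so λ ≡ 27.
  x = λ² - 33 - 43 = 729 - 76 ≡ 43; y = λ·(33 - 43) - 19 ≡ 16. → (43, 16)
8P: (43, 16) + (43, 45): same x and y₁ ≡ -y₂, so the sum is ∞.
8P = ∞, so the order is 8.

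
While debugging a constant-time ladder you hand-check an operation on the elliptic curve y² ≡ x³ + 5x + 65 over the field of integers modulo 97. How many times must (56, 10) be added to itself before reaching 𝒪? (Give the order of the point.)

5

2P: tangent at (56, 10): λ = (3·56² + 5)/(2·10) ≡ 4/20. 20⁻¹ ≡ 34 (mod 97) since 20·34 = 680 ≡ 1, so λ ≡ 4·34 ≡ 39.
  x = λ² - 56 - 56 = 1521 - 112 ≡ 51; y = λ·(56 - 51) - 10 ≡ 88. → (51, 88)
3P: (51, 88) + (56, 10). λ = (10 - 88)/(56 - 51) ≡ 19/5 mod 97. 5⁻¹ ≡ 39 (mod 97), so λ ≡ 62.
  x = λ² - 51 - 56 = 3844 - 107 ≡ 51; y = λ·(51 - 51) - 88 ≡ 9. → (51, 9)
4P: (51, 9) + (56, 10). λ = (10 - 9)/(56 - 51) ≡ 1/5 mod 97. 5⁻¹ ≡ 39 (mod 97), so λ ≡ 39.
  x = λ² - 51 - 56 = 1521 - 107 ≡ 56; y = λ·(51 - 56) - 9 ≡ 87. → (56, 87)
5P: (56, 87) + (56, 10): same x and y₁ ≡ -y₂, so the sum is 𝒪.
5P = 𝒪, so the order is 5.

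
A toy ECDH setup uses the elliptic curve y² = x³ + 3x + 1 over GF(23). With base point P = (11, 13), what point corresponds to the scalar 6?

Double-and-add on 6 = (110)₂. Start with P = (11, 13) for the leading 1-bit.
double: tangent at (11, 13): λ = (3·11² + 3)/(2·13) ≡ 21/3. 3⁻¹ ≡ 8 (mod 23), so λ ≡ 21·8 ≡ 7.
  x = λ² - 11 - 11 = 49 - 22 ≡ 4; y = λ·(11 - 4) - 13 ≡ 13. → (4, 13)
add P: (4, 13) + (11, 13). λ = (13 - 13)/(11 - 4) ≡ 0/7 mod 23. 7⁻¹ ≡ 10 (mod 23) since 7·10 = 70 ≡ 1, so λ ≡ 0.
  x = λ² - 4 - 11 = 0 - 15 ≡ 8; y = λ·(4 - 8) - 13 ≡ 10. → (8, 10)
double: tangent at (8, 10): λ = (3·8² + 3)/(2·10) ≡ 11/20. 20⁻¹ ≡ 15 (mod 23), so λ ≡ 11·15 ≡ 4.
  x = λ² - 8 - 8 = 16 - 16 ≡ 0; y = λ·(8 - 0) - 10 ≡ 22. → (0, 22)

(0, 22)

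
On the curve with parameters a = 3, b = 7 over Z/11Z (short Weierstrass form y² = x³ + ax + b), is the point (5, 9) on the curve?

yes

y² = 9² ≡ 4; x³ + 3x + 7 = 147 ≡ 4 (mod 11). 4 = 4.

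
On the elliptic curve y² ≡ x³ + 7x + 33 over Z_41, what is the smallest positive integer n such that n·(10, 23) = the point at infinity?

2P: tangent at (10, 23): λ = (3·10² + 7)/(2·23) ≡ 20/5. 5⁻¹ ≡ 33 (mod 41) since 5·33 = 165 ≡ 1, so λ ≡ 20·33 ≡ 4.
  x = λ² - 10 - 10 = 16 - 20 ≡ 37; y = λ·(10 - 37) - 23 ≡ 33. → (37, 33)
3P: (37, 33) + (10, 23). λ = (23 - 33)/(10 - 37) ≡ 31/14 mod 41. 14⁻¹ ≡ 3 (mod 41) since 14·3 = 42 ≡ 1, so λ ≡ 11.
  x = λ² - 37 - 10 = 121 - 47 ≡ 33; y = λ·(37 - 33) - 33 ≡ 11. → (33, 11)
4P: (33, 11) + (10, 23). λ = (23 - 11)/(10 - 33) ≡ 12/18 mod 41. 18⁻¹ ≡ 16 (mod 41) since 18·16 = 288 ≡ 1, so λ ≡ 28.
  x = λ² - 33 - 10 = 784 - 43 ≡ 3; y = λ·(33 - 3) - 11 ≡ 9. → (3, 9)
5P: (3, 9) + (10, 23). λ = (23 - 9)/(10 - 3) ≡ 14/7 mod 41. 7⁻¹ ≡ 6 (mod 41), so λ ≡ 2.
  x = λ² - 3 - 10 = 4 - 13 ≡ 32; y = λ·(3 - 32) - 9 ≡ 15. → (32, 15)
6P: (32, 15) + (10, 23). λ = (23 - 15)/(10 - 32) ≡ 8/19 mod 41. 19⁻¹ ≡ 13 (mod 41), so λ ≡ 22.
  x = λ² - 32 - 10 = 484 - 42 ≡ 32; y = λ·(32 - 32) - 15 ≡ 26. → (32, 26)
7P: (32, 26) + (10, 23). λ = (23 - 26)/(10 - 32) ≡ 38/19 mod 41. 19⁻¹ ≡ 13 (mod 41), so λ ≡ 2.
  x = λ² - 32 - 10 = 4 - 42 ≡ 3; y = λ·(32 - 3) - 26 ≡ 32. → (3, 32)
8P: (3, 32) + (10, 23). λ = (23 - 32)/(10 - 3) ≡ 32/7 mod 41. 7⁻¹ ≡ 6 (mod 41) since 7·6 = 42 ≡ 1, so λ ≡ 28.
  x = λ² - 3 - 10 = 784 - 13 ≡ 33; y = λ·(3 - 33) - 32 ≡ 30. → (33, 30)
9P: (33, 30) + (10, 23). λ = (23 - 30)/(10 - 33) ≡ 34/18 mod 41. 18⁻¹ ≡ 16 (mod 41), so λ ≡ 11.
  x = λ² - 33 - 10 = 121 - 43 ≡ 37; y = λ·(33 - 37) - 30 ≡ 8. → (37, 8)
10P: (37, 8) + (10, 23). λ = (23 - 8)/(10 - 37) ≡ 15/14 mod 41. 14⁻¹ ≡ 3 (mod 41), so λ ≡ 4.
  x = λ² - 37 - 10 = 16 - 47 ≡ 10; y = λ·(37 - 10) - 8 ≡ 18. → (10, 18)
11P: (10, 18) + (10, 23): same x and y₁ ≡ -y₂, so the sum is the point at infinity.
11P = the point at infinity, so the order is 11.

11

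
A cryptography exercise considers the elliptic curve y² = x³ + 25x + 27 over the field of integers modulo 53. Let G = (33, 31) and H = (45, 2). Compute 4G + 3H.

(48, 28)

First 4G:
Repeated addition: build up to 4G.
2G: tangent at (33, 31): λ = (3·33² + 25)/(2·31) ≡ 6/9. 9⁻¹ ≡ 6 (mod 53) since 9·6 = 54 ≡ 1, so λ ≡ 6·6 ≡ 36.
  x = λ² - 33 - 33 = 1296 - 66 ≡ 11; y = λ·(33 - 11) - 31 ≡ 19. → (11, 19)
3G: (11, 19) + (33, 31). λ = (31 - 19)/(33 - 11) ≡ 12/22 mod 53. 22⁻¹ ≡ 41 (mod 53) since 22·41 = 902 ≡ 1, so λ ≡ 15.
  x = λ² - 11 - 33 = 225 - 44 ≡ 22; y = λ·(11 - 22) - 19 ≡ 28. → (22, 28)
4G: (22, 28) + (33, 31). λ = (31 - 28)/(33 - 22) ≡ 3/11 mod 53. 11⁻¹ ≡ 29 (mod 53), so λ ≡ 34.
  x = λ² - 22 - 33 = 1156 - 55 ≡ 41; y = λ·(22 - 41) - 28 ≡ 15. → (41, 15)
4G = (41, 15).
Next 3H:
Repeated addition: build up to 3H.
2H: tangent at (45, 2): λ = (3·45² + 25)/(2·2) ≡ 5/4. 4⁻¹ ≡ 40 (mod 53) since 4·40 = 160 ≡ 1, so λ ≡ 5·40 ≡ 41.
  x = λ² - 45 - 45 = 1681 - 90 ≡ 1; y = λ·(45 - 1) - 2 ≡ 0. → (1, 0)
3H: (1, 0) + (45, 2). λ = (2 - 0)/(45 - 1) ≡ 2/44 mod 53. 44⁻¹ ≡ 47 (mod 53), so λ ≡ 41.
  x = λ² - 1 - 45 = 1681 - 46 ≡ 45; y = λ·(1 - 45) - 0 ≡ 51. → (45, 51)
3H = (45, 51).
Finally 4G + 3H:
(41, 15) + (45, 51). λ = (51 - 15)/(45 - 41) ≡ 36/4 mod 53. 4⁻¹ ≡ 40 (mod 53) since 4·40 = 160 ≡ 1, so λ ≡ 9.
  x = λ² - 41 - 45 = 81 - 86 ≡ 48; y = λ·(41 - 48) - 15 ≡ 28. → (48, 28)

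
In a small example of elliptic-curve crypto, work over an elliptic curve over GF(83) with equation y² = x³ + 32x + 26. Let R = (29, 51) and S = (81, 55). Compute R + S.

(1, 15)

(29, 51) + (81, 55). λ = (55 - 51)/(81 - 29) ≡ 4/52 mod 83. 52⁻¹ ≡ 8 (mod 83) since 52·8 = 416 ≡ 1, so λ ≡ 32.
  x = λ² - 29 - 81 = 1024 - 110 ≡ 1; y = λ·(29 - 1) - 51 ≡ 15. → (1, 15)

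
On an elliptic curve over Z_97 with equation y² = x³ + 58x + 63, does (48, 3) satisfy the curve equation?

no

y² = 3² ≡ 9; x³ + 58x + 63 = 113439 ≡ 46 (mod 97). 9 ≠ 46.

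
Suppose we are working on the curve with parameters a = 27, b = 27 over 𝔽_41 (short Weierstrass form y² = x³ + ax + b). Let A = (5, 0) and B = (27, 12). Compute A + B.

(32, 30)

(5, 0) + (27, 12). λ = (12 - 0)/(27 - 5) ≡ 12/22 mod 41. 22⁻¹ ≡ 28 (mod 41), so λ ≡ 8.
  x = λ² - 5 - 27 = 64 - 32 ≡ 32; y = λ·(5 - 32) - 0 ≡ 30. → (32, 30)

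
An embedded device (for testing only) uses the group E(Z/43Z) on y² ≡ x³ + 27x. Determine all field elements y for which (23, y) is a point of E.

19, 24

x³ + 27x + 0 = 12788 ≡ 17 (mod 43).
Square roots of 17 mod 43: 19 and 24 (since 19² = 361 ≡ 17).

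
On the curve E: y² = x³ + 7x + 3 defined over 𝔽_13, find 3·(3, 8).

(2, 8)

Write P = (3, 8).
Repeated addition: build up to 3P.
2P: tangent at (3, 8): λ = (3·3² + 7)/(2·8) ≡ 8/3. 3⁻¹ ≡ 9 (mod 13), so λ ≡ 8·9 ≡ 7.
  x = λ² - 3 - 3 = 49 - 6 ≡ 4; y = λ·(3 - 4) - 8 ≡ 11. → (4, 11)
3P: (4, 11) + (3, 8). λ = (8 - 11)/(3 - 4) ≡ 10/12 mod 13. 12⁻¹ ≡ 12 (mod 13) since 12·12 = 144 ≡ 1, so λ ≡ 3.
  x = λ² - 4 - 3 = 9 - 7 ≡ 2; y = λ·(4 - 2) - 11 ≡ 8. → (2, 8)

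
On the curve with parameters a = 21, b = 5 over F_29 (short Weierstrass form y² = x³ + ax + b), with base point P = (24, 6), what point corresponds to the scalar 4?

O

Repeated addition: build up to 4P.
2P: tangent at (24, 6): λ = (3·24² + 21)/(2·6) ≡ 9/12. 12⁻¹ ≡ 17 (mod 29) since 12·17 = 204 ≡ 1, so λ ≡ 9·17 ≡ 8.
  x = λ² - 24 - 24 = 64 - 48 ≡ 16; y = λ·(24 - 16) - 6 ≡ 0. → (16, 0)
3P: (16, 0) + (24, 6). λ = (6 - 0)/(24 - 16) ≡ 6/8 mod 29. 8⁻¹ ≡ 11 (mod 29), so λ ≡ 8.
  x = λ² - 16 - 24 = 64 - 40 ≡ 24; y = λ·(16 - 24) - 0 ≡ 23. → (24, 23)
4P: (24, 23) + (24, 6): same x and y₁ ≡ -y₂, so the sum is 𝒪.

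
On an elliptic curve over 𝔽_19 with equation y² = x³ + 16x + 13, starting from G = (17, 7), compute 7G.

O

Repeated addition: build up to 7G.
2G: tangent at (17, 7): λ = (3·17² + 16)/(2·7) ≡ 9/14. 14⁻¹ ≡ 15 (mod 19) since 14·15 = 210 ≡ 1, so λ ≡ 9·15 ≡ 2.
  x = λ² - 17 - 17 = 4 - 34 ≡ 8; y = λ·(17 - 8) - 7 ≡ 11. → (8, 11)
3G: (8, 11) + (17, 7). λ = (7 - 11)/(17 - 8) ≡ 15/9 mod 19. 9⁻¹ ≡ 17 (mod 19), so λ ≡ 8.
  x = λ² - 8 - 17 = 64 - 25 ≡ 1; y = λ·(8 - 1) - 11 ≡ 7. → (1, 7)
4G: (1, 7) + (17, 7). λ = (7 - 7)/(17 - 1) ≡ 0/16 mod 19. 16⁻¹ ≡ 6 (mod 19), so λ ≡ 0.
  x = λ² - 1 - 17 = 0 - 18 ≡ 1; y = λ·(1 - 1) - 7 ≡ 12. → (1, 12)
5G: (1, 12) + (17, 7). λ = (7 - 12)/(17 - 1) ≡ 14/16 mod 19. 16⁻¹ ≡ 6 (mod 19), so λ ≡ 8.
  x = λ² - 1 - 17 = 64 - 18 ≡ 8; y = λ·(1 - 8) - 12 ≡ 8. → (8, 8)
6G: (8, 8) + (17, 7). λ = (7 - 8)/(17 - 8) ≡ 18/9 mod 19. 9⁻¹ ≡ 17 (mod 19), so λ ≡ 2.
  x = λ² - 8 - 17 = 4 - 25 ≡ 17; y = λ·(8 - 17) - 8 ≡ 12. → (17, 12)
7G: (17, 12) + (17, 7): same x and y₁ ≡ -y₂, so the sum is the point at infinity.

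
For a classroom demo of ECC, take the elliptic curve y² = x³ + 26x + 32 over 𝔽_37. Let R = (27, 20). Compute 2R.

(9, 12)

tangent at (27, 20): λ = (3·27² + 26)/(2·20) ≡ 30/3. 3⁻¹ ≡ 25 (mod 37) since 3·25 = 75 ≡ 1, so λ ≡ 30·25 ≡ 10.
  x = λ² - 27 - 27 = 100 - 54 ≡ 9; y = λ·(27 - 9) - 20 ≡ 12. → (9, 12)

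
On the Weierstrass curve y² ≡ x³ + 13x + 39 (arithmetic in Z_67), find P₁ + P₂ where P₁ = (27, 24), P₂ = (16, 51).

(27, 24) + (16, 51). λ = (51 - 24)/(16 - 27) ≡ 27/56 mod 67. 56⁻¹ ≡ 6 (mod 67), so λ ≡ 28.
  x = λ² - 27 - 16 = 784 - 43 ≡ 4; y = λ·(27 - 4) - 24 ≡ 17. → (4, 17)

(4, 17)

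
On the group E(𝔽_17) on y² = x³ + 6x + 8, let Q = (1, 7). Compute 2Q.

(7, 11)

tangent at (1, 7): λ = (3·1² + 6)/(2·7) ≡ 9/14. 14⁻¹ ≡ 11 (mod 17), so λ ≡ 9·11 ≡ 14.
  x = λ² - 1 - 1 = 196 - 2 ≡ 7; y = λ·(1 - 7) - 7 ≡ 11. → (7, 11)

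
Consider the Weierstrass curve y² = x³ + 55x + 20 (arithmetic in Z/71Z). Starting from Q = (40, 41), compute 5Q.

(67, 34)

Double-and-add on 5 = (101)₂. Start with Q = (40, 41) for the leading 1-bit.
double: tangent at (40, 41): λ = (3·40² + 55)/(2·41) ≡ 27/11. 11⁻¹ ≡ 13 (mod 71) since 11·13 = 143 ≡ 1, so λ ≡ 27·13 ≡ 67.
  x = λ² - 40 - 40 = 4489 - 80 ≡ 7; y = λ·(40 - 7) - 41 ≡ 40. → (7, 40)
double: tangent at (7, 40): λ = (3·7² + 55)/(2·40) ≡ 60/9. 9⁻¹ ≡ 8 (mod 71) since 9·8 = 72 ≡ 1, so λ ≡ 60·8 ≡ 54.
  x = λ² - 7 - 7 = 2916 - 14 ≡ 62; y = λ·(7 - 62) - 40 ≡ 43. → (62, 43)
add Q: (62, 43) + (40, 41). λ = (41 - 43)/(40 - 62) ≡ 69/49 mod 71. 49⁻¹ ≡ 29 (mod 71), so λ ≡ 13.
  x = λ² - 62 - 40 = 169 - 102 ≡ 67; y = λ·(62 - 67) - 43 ≡ 34. → (67, 34)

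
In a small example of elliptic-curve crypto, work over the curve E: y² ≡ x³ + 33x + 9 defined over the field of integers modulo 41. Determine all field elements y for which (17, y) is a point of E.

x³ + 33x + 9 = 5483 ≡ 30 (mod 41).
30 is a non-residue mod 41; no y exists.

none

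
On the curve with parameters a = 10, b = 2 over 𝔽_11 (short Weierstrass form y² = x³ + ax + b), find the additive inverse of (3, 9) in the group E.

-(3, 9) = (3, -9 mod 11) = (3, 2).

(3, 2)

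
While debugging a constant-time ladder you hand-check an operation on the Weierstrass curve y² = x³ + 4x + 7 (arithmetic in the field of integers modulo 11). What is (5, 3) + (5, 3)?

(6, 4)

tangent at (5, 3): λ = (3·5² + 4)/(2·3) ≡ 2/6. 6⁻¹ ≡ 2 (mod 11), so λ ≡ 2·2 ≡ 4.
  x = λ² - 5 - 5 = 16 - 10 ≡ 6; y = λ·(5 - 6) - 3 ≡ 4. → (6, 4)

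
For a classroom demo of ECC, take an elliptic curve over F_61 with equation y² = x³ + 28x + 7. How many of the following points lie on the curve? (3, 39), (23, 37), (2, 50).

(3, 39): 39² ≡ 57, rhs ≡ 57 → on.
(23, 37): 37² ≡ 27, rhs ≡ 8 → off.
(2, 50): 50² ≡ 60, rhs ≡ 10 → off.

1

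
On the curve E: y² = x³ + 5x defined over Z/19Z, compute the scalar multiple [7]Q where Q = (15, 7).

Repeated addition: build up to 7Q.
2Q: tangent at (15, 7): λ = (3·15² + 5)/(2·7) ≡ 15/14. 14⁻¹ ≡ 15 (mod 19), so λ ≡ 15·15 ≡ 16.
  x = λ² - 15 - 15 = 256 - 30 ≡ 17; y = λ·(15 - 17) - 7 ≡ 18. → (17, 18)
3Q: (17, 18) + (15, 7). λ = (7 - 18)/(15 - 17) ≡ 8/17 mod 19. 17⁻¹ ≡ 9 (mod 19), so λ ≡ 15.
  x = λ² - 17 - 15 = 225 - 32 ≡ 3; y = λ·(17 - 3) - 18 ≡ 2. → (3, 2)
4Q: (3, 2) + (15, 7). λ = (7 - 2)/(15 - 3) ≡ 5/12 mod 19. 12⁻¹ ≡ 8 (mod 19), so λ ≡ 2.
  x = λ² - 3 - 15 = 4 - 18 ≡ 5; y = λ·(3 - 5) - 2 ≡ 13. → (5, 13)
5Q: (5, 13) + (15, 7). λ = (7 - 13)/(15 - 5) ≡ 13/10 mod 19. 10⁻¹ ≡ 2 (mod 19) since 10·2 = 20 ≡ 1, so λ ≡ 7.
  x = λ² - 5 - 15 = 49 - 20 ≡ 10; y = λ·(5 - 10) - 13 ≡ 9. → (10, 9)
6Q: (10, 9) + (15, 7). λ = (7 - 9)/(15 - 10) ≡ 17/5 mod 19. 5⁻¹ ≡ 4 (mod 19), so λ ≡ 11.
  x = λ² - 10 - 15 = 121 - 25 ≡ 1; y = λ·(10 - 1) - 9 ≡ 14. → (1, 14)
7Q: (1, 14) + (15, 7). λ = (7 - 14)/(15 - 1) ≡ 12/14 mod 19. 14⁻¹ ≡ 15 (mod 19), so λ ≡ 9.
  x = λ² - 1 - 15 = 81 - 16 ≡ 8; y = λ·(1 - 8) - 14 ≡ 18. → (8, 18)

(8, 18)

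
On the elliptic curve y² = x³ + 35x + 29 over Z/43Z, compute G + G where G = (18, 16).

tangent at (18, 16): λ = (3·18² + 35)/(2·16) ≡ 18/32. 32⁻¹ ≡ 39 (mod 43), so λ ≡ 18·39 ≡ 14.
  x = λ² - 18 - 18 = 196 - 36 ≡ 31; y = λ·(18 - 31) - 16 ≡ 17. → (31, 17)

(31, 17)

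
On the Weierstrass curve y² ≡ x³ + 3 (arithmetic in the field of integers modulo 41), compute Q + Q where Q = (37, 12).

tangent at (37, 12): λ = (3·37² + 0)/(2·12) ≡ 7/24. 24⁻¹ ≡ 12 (mod 41) since 24·12 = 288 ≡ 1, so λ ≡ 7·12 ≡ 2.
  x = λ² - 37 - 37 = 4 - 74 ≡ 12; y = λ·(37 - 12) - 12 ≡ 38. → (12, 38)

(12, 38)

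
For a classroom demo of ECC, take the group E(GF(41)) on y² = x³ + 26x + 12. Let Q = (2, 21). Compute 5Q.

Double-and-add on 5 = (101)₂. Start with Q = (2, 21) for the leading 1-bit.
double: tangent at (2, 21): λ = (3·2² + 26)/(2·21) ≡ 38/1. 1⁻¹ ≡ 1 (mod 41), so λ ≡ 38·1 ≡ 38.
  x = λ² - 2 - 2 = 1444 - 4 ≡ 5; y = λ·(2 - 5) - 21 ≡ 29. → (5, 29)
double: tangent at (5, 29): λ = (3·5² + 26)/(2·29) ≡ 19/17. 17⁻¹ ≡ 29 (mod 41) since 17·29 = 493 ≡ 1, so λ ≡ 19·29 ≡ 18.
  x = λ² - 5 - 5 = 324 - 10 ≡ 27; y = λ·(5 - 27) - 29 ≡ 26. → (27, 26)
add Q: (27, 26) + (2, 21). λ = (21 - 26)/(2 - 27) ≡ 36/16 mod 41. 16⁻¹ ≡ 18 (mod 41) since 16·18 = 288 ≡ 1, so λ ≡ 33.
  x = λ² - 27 - 2 = 1089 - 29 ≡ 35; y = λ·(27 - 35) - 26 ≡ 38. → (35, 38)

(35, 38)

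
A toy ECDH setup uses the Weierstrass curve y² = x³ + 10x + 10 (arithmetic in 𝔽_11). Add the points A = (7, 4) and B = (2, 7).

(7, 4) + (2, 7). λ = (7 - 4)/(2 - 7) ≡ 3/6 mod 11. 6⁻¹ ≡ 2 (mod 11) since 6·2 = 12 ≡ 1, so λ ≡ 6.
  x = λ² - 7 - 2 = 36 - 9 ≡ 5; y = λ·(7 - 5) - 4 ≡ 8. → (5, 8)

(5, 8)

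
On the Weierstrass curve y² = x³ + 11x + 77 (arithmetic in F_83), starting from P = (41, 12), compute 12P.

Repeated addition: build up to 12P.
2P: tangent at (41, 12): λ = (3·41² + 11)/(2·12) ≡ 74/24. 24⁻¹ ≡ 45 (mod 83), so λ ≡ 74·45 ≡ 10.
  x = λ² - 41 - 41 = 100 - 82 ≡ 18; y = λ·(41 - 18) - 12 ≡ 52. → (18, 52)
3P: (18, 52) + (41, 12). λ = (12 - 52)/(41 - 18) ≡ 43/23 mod 83. 23⁻¹ ≡ 65 (mod 83), so λ ≡ 56.
  x = λ² - 18 - 41 = 3136 - 59 ≡ 6; y = λ·(18 - 6) - 52 ≡ 39. → (6, 39)
4P: (6, 39) + (41, 12). λ = (12 - 39)/(41 - 6) ≡ 56/35 mod 83. 35⁻¹ ≡ 19 (mod 83) since 35·19 = 665 ≡ 1, so λ ≡ 68.
  x = λ² - 6 - 41 = 4624 - 47 ≡ 12; y = λ·(6 - 12) - 39 ≡ 51. → (12, 51)
5P: (12, 51) + (41, 12). λ = (12 - 51)/(41 - 12) ≡ 44/29 mod 83. 29⁻¹ ≡ 63 (mod 83), so λ ≡ 33.
  x = λ² - 12 - 41 = 1089 - 53 ≡ 40; y = λ·(12 - 40) - 51 ≡ 21. → (40, 21)
6P: (40, 21) + (41, 12). λ = (12 - 21)/(41 - 40) ≡ 74/1 mod 83. 1⁻¹ ≡ 1 (mod 83) since 1·1 = 1 ≡ 1, so λ ≡ 74.
  x = λ² - 40 - 41 = 5476 - 81 ≡ 0; y = λ·(40 - 0) - 21 ≡ 34. → (0, 34)
7P: (0, 34) + (41, 12). λ = (12 - 34)/(41 - 0) ≡ 61/41 mod 83. 41⁻¹ ≡ 81 (mod 83) since 41·81 = 3321 ≡ 1, so λ ≡ 44.
  x = λ² - 0 - 41 = 1936 - 41 ≡ 69; y = λ·(0 - 69) - 34 ≡ 1. → (69, 1)
8P: (69, 1) + (41, 12). λ = (12 - 1)/(41 - 69) ≡ 11/55 mod 83. 55⁻¹ ≡ 80 (mod 83) since 55·80 = 4400 ≡ 1, so λ ≡ 50.
  x = λ² - 69 - 41 = 2500 - 110 ≡ 66; y = λ·(69 - 66) - 1 ≡ 66. → (66, 66)
9P: (66, 66) + (41, 12). λ = (12 - 66)/(41 - 66) ≡ 29/58 mod 83. 58⁻¹ ≡ 73 (mod 83), so λ ≡ 42.
  x = λ² - 66 - 41 = 1764 - 107 ≡ 80; y = λ·(66 - 80) - 66 ≡ 10. → (80, 10)
10P: (80, 10) + (41, 12). λ = (12 - 10)/(41 - 80) ≡ 2/44 mod 83. 44⁻¹ ≡ 17 (mod 83), so λ ≡ 34.
  x = λ² - 80 - 41 = 1156 - 121 ≡ 39; y = λ·(80 - 39) - 10 ≡ 56. → (39, 56)
11P: (39, 56) + (41, 12). λ = (12 - 56)/(41 - 39) ≡ 39/2 mod 83. 2⁻¹ ≡ 42 (mod 83) since 2·42 = 84 ≡ 1, so λ ≡ 61.
  x = λ² - 39 - 41 = 3721 - 80 ≡ 72; y = λ·(39 - 72) - 56 ≡ 6. → (72, 6)
12P: (72, 6) + (41, 12). λ = (12 - 6)/(41 - 72) ≡ 6/52 mod 83. 52⁻¹ ≡ 8 (mod 83), so λ ≡ 48.
  x = λ² - 72 - 41 = 2304 - 113 ≡ 33; y = λ·(72 - 33) - 6 ≡ 40. → (33, 40)

(33, 40)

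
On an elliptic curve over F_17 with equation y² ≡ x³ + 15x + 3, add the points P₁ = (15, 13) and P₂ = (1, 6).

(14, 13)

(15, 13) + (1, 6). λ = (6 - 13)/(1 - 15) ≡ 10/3 mod 17. 3⁻¹ ≡ 6 (mod 17), so λ ≡ 9.
  x = λ² - 15 - 1 = 81 - 16 ≡ 14; y = λ·(15 - 14) - 13 ≡ 13. → (14, 13)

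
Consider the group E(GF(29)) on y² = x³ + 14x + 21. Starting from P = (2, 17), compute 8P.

(8, 6)

Double-and-add on 8 = (1000)₂. Start with P = (2, 17) for the leading 1-bit.
double: tangent at (2, 17): λ = (3·2² + 14)/(2·17) ≡ 26/5. 5⁻¹ ≡ 6 (mod 29), so λ ≡ 26·6 ≡ 11.
  x = λ² - 2 - 2 = 121 - 4 ≡ 1; y = λ·(2 - 1) - 17 ≡ 23. → (1, 23)
double: tangent at (1, 23): λ = (3·1² + 14)/(2·23) ≡ 17/17. 17⁻¹ ≡ 12 (mod 29) since 17·12 = 204 ≡ 1, so λ ≡ 17·12 ≡ 1.
  x = λ² - 1 - 1 = 1 - 2 ≡ 28; y = λ·(1 - 28) - 23 ≡ 8. → (28, 8)
double: tangent at (28, 8): λ = (3·28² + 14)/(2·8) ≡ 17/16. 16⁻¹ ≡ 20 (mod 29) since 16·20 = 320 ≡ 1, so λ ≡ 17·20 ≡ 21.
  x = λ² - 28 - 28 = 441 - 56 ≡ 8; y = λ·(28 - 8) - 8 ≡ 6. → (8, 6)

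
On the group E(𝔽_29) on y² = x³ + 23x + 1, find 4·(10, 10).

Write G = (10, 10).
Repeated addition: build up to 4G.
2G: tangent at (10, 10): λ = (3·10² + 23)/(2·10) ≡ 4/20. 20⁻¹ ≡ 16 (mod 29), so λ ≡ 4·16 ≡ 6.
  x = λ² - 10 - 10 = 36 - 20 ≡ 16; y = λ·(10 - 16) - 10 ≡ 12. → (16, 12)
3G: (16, 12) + (10, 10). λ = (10 - 12)/(10 - 16) ≡ 27/23 mod 29. 23⁻¹ ≡ 24 (mod 29), so λ ≡ 10.
  x = λ² - 16 - 10 = 100 - 26 ≡ 16; y = λ·(16 - 16) - 12 ≡ 17. → (16, 17)
4G: (16, 17) + (10, 10). λ = (10 - 17)/(10 - 16) ≡ 22/23 mod 29. 23⁻¹ ≡ 24 (mod 29) since 23·24 = 552 ≡ 1, so λ ≡ 6.
  x = λ² - 16 - 10 = 36 - 26 ≡ 10; y = λ·(16 - 10) - 17 ≡ 19. → (10, 19)

(10, 19)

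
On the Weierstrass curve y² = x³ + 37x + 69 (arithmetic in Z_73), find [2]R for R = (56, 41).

(59, 47)

tangent at (56, 41): λ = (3·56² + 37)/(2·41) ≡ 28/9. 9⁻¹ ≡ 65 (mod 73), so λ ≡ 28·65 ≡ 68.
  x = λ² - 56 - 56 = 4624 - 112 ≡ 59; y = λ·(56 - 59) - 41 ≡ 47. → (59, 47)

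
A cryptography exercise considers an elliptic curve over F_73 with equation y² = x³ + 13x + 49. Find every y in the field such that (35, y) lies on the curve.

x³ + 13x + 49 = 43379 ≡ 17 (mod 73).
17 is a non-residue mod 73; no y exists.

none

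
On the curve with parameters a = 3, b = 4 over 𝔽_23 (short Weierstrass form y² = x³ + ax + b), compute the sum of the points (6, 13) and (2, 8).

(6, 13) + (2, 8). λ = (8 - 13)/(2 - 6) ≡ 18/19 mod 23. 19⁻¹ ≡ 17 (mod 23), so λ ≡ 7.
  x = λ² - 6 - 2 = 49 - 8 ≡ 18; y = λ·(6 - 18) - 13 ≡ 18. → (18, 18)

(18, 18)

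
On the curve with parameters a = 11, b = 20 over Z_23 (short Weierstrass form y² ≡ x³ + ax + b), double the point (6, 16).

tangent at (6, 16): λ = (3·6² + 11)/(2·16) ≡ 4/9. 9⁻¹ ≡ 18 (mod 23), so λ ≡ 4·18 ≡ 3.
  x = λ² - 6 - 6 = 9 - 12 ≡ 20; y = λ·(6 - 20) - 16 ≡ 11. → (20, 11)

(20, 11)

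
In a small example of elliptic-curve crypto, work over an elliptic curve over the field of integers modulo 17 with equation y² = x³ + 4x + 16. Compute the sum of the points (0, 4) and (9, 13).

(9, 4)

(0, 4) + (9, 13). λ = (13 - 4)/(9 - 0) ≡ 9/9 mod 17. 9⁻¹ ≡ 2 (mod 17), so λ ≡ 1.
  x = λ² - 0 - 9 = 1 - 9 ≡ 9; y = λ·(0 - 9) - 4 ≡ 4. → (9, 4)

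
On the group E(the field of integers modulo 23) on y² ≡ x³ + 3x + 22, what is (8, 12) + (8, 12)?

(13, 2)

tangent at (8, 12): λ = (3·8² + 3)/(2·12) ≡ 11/1. 1⁻¹ ≡ 1 (mod 23), so λ ≡ 11·1 ≡ 11.
  x = λ² - 8 - 8 = 121 - 16 ≡ 13; y = λ·(8 - 13) - 12 ≡ 2. → (13, 2)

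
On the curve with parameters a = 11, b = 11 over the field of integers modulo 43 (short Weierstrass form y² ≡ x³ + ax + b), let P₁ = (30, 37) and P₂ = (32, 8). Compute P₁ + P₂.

(30, 37) + (32, 8). λ = (8 - 37)/(32 - 30) ≡ 14/2 mod 43. 2⁻¹ ≡ 22 (mod 43) since 2·22 = 44 ≡ 1, so λ ≡ 7.
  x = λ² - 30 - 32 = 49 - 62 ≡ 30; y = λ·(30 - 30) - 37 ≡ 6. → (30, 6)

(30, 6)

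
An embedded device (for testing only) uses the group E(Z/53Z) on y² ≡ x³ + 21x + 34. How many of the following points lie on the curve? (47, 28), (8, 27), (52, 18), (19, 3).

(47, 28): 28² ≡ 42, rhs ≡ 10 → off.
(8, 27): 27² ≡ 40, rhs ≡ 25 → off.
(52, 18): 18² ≡ 6, rhs ≡ 12 → off.
(19, 3): 3² ≡ 9, rhs ≡ 31 → off.

0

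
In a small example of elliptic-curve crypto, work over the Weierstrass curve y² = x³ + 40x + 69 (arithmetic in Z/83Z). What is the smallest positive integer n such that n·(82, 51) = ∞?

9

2P: tangent at (82, 51): λ = (3·82² + 40)/(2·51) ≡ 43/19. 19⁻¹ ≡ 35 (mod 83) since 19·35 = 665 ≡ 1, so λ ≡ 43·35 ≡ 11.
  x = λ² - 82 - 82 = 121 - 164 ≡ 40; y = λ·(82 - 40) - 51 ≡ 79. → (40, 79)
3P: (40, 79) + (82, 51). λ = (51 - 79)/(82 - 40) ≡ 55/42 mod 83. 42⁻¹ ≡ 2 (mod 83) since 42·2 = 84 ≡ 1, so λ ≡ 27.
  x = λ² - 40 - 82 = 729 - 122 ≡ 26; y = λ·(40 - 26) - 79 ≡ 50. → (26, 50)
4P: (26, 50) + (82, 51). λ = (51 - 50)/(82 - 26) ≡ 1/56 mod 83. 56⁻¹ ≡ 43 (mod 83) since 56·43 = 2408 ≡ 1, so λ ≡ 43.
  x = λ² - 26 - 82 = 1849 - 108 ≡ 81; y = λ·(26 - 81) - 50 ≡ 75. → (81, 75)
5P: (81, 75) + (82, 51). λ = (51 - 75)/(82 - 81) ≡ 59/1 mod 83. 1⁻¹ ≡ 1 (mod 83), so λ ≡ 59.
  x = λ² - 81 - 82 = 3481 - 163 ≡ 81; y = λ·(81 - 81) - 75 ≡ 8. → (81, 8)
6P: (81, 8) + (82, 51). λ = (51 - 8)/(82 - 81) ≡ 43/1 mod 83. 1⁻¹ ≡ 1 (mod 83), so λ ≡ 43.
  x = λ² - 81 - 82 = 1849 - 163 ≡ 26; y = λ·(81 - 26) - 8 ≡ 33. → (26, 33)
7P: (26, 33) + (82, 51). λ = (51 - 33)/(82 - 26) ≡ 18/56 mod 83. 56⁻¹ ≡ 43 (mod 83), so λ ≡ 27.
  x = λ² - 26 - 82 = 729 - 108 ≡ 40; y = λ·(26 - 40) - 33 ≡ 4. → (40, 4)
8P: (40, 4) + (82, 51). λ = (51 - 4)/(82 - 40) ≡ 47/42 mod 83. 42⁻¹ ≡ 2 (mod 83), so λ ≡ 11.
  x = λ² - 40 - 82 = 121 - 122 ≡ 82; y = λ·(40 - 82) - 4 ≡ 32. → (82, 32)
9P: (82, 32) + (82, 51): same x and y₁ ≡ -y₂, so the sum is ∞.
9P = ∞, so the order is 9.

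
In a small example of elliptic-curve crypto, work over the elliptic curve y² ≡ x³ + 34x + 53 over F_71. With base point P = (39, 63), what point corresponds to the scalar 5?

Repeated addition: build up to 5P.
2P: tangent at (39, 63): λ = (3·39² + 34)/(2·63) ≡ 53/55. 55⁻¹ ≡ 31 (mod 71) since 55·31 = 1705 ≡ 1, so λ ≡ 53·31 ≡ 10.
  x = λ² - 39 - 39 = 100 - 78 ≡ 22; y = λ·(39 - 22) - 63 ≡ 36. → (22, 36)
3P: (22, 36) + (39, 63). λ = (63 - 36)/(39 - 22) ≡ 27/17 mod 71. 17⁻¹ ≡ 46 (mod 71), so λ ≡ 35.
  x = λ² - 22 - 39 = 1225 - 61 ≡ 28; y = λ·(22 - 28) - 36 ≡ 38. → (28, 38)
4P: (28, 38) + (39, 63). λ = (63 - 38)/(39 - 28) ≡ 25/11 mod 71. 11⁻¹ ≡ 13 (mod 71) since 11·13 = 143 ≡ 1, so λ ≡ 41.
  x = λ² - 28 - 39 = 1681 - 67 ≡ 52; y = λ·(28 - 52) - 38 ≡ 43. → (52, 43)
5P: (52, 43) + (39, 63). λ = (63 - 43)/(39 - 52) ≡ 20/58 mod 71. 58⁻¹ ≡ 60 (mod 71) since 58·60 = 3480 ≡ 1, so λ ≡ 64.
  x = λ² - 52 - 39 = 4096 - 91 ≡ 29; y = λ·(52 - 29) - 43 ≡ 9. → (29, 9)

(29, 9)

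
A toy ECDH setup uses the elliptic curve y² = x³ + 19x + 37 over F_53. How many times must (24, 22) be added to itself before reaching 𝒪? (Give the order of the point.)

2P: tangent at (24, 22): λ = (3·24² + 19)/(2·22) ≡ 51/44. 44⁻¹ ≡ 47 (mod 53), so λ ≡ 51·47 ≡ 12.
  x = λ² - 24 - 24 = 144 - 48 ≡ 43; y = λ·(24 - 43) - 22 ≡ 15. → (43, 15)
3P: (43, 15) + (24, 22). λ = (22 - 15)/(24 - 43) ≡ 7/34 mod 53. 34⁻¹ ≡ 39 (mod 53) since 34·39 = 1326 ≡ 1, so λ ≡ 8.
  x = λ² - 43 - 24 = 64 - 67 ≡ 50; y = λ·(43 - 50) - 15 ≡ 35. → (50, 35)
4P: (50, 35) + (24, 22). λ = (22 - 35)/(24 - 50) ≡ 40/27 mod 53. 27⁻¹ ≡ 2 (mod 53), so λ ≡ 27.
  x = λ² - 50 - 24 = 729 - 74 ≡ 19; y = λ·(50 - 19) - 35 ≡ 7. → (19, 7)
5P: (19, 7) + (24, 22). λ = (22 - 7)/(24 - 19) ≡ 15/5 mod 53. 5⁻¹ ≡ 32 (mod 53), so λ ≡ 3.
  x = λ² - 19 - 24 = 9 - 43 ≡ 19; y = λ·(19 - 19) - 7 ≡ 46. → (19, 46)
6P: (19, 46) + (24, 22). λ = (22 - 46)/(24 - 19) ≡ 29/5 mod 53. 5⁻¹ ≡ 32 (mod 53), so λ ≡ 27.
  x = λ² - 19 - 24 = 729 - 43 ≡ 50; y = λ·(19 - 50) - 46 ≡ 18. → (50, 18)
7P: (50, 18) + (24, 22). λ = (22 - 18)/(24 - 50) ≡ 4/27 mod 53. 27⁻¹ ≡ 2 (mod 53) since 27·2 = 54 ≡ 1, so λ ≡ 8.
  x = λ² - 50 - 24 = 64 - 74 ≡ 43; y = λ·(50 - 43) - 18 ≡ 38. → (43, 38)
8P: (43, 38) + (24, 22). λ = (22 - 38)/(24 - 43) ≡ 37/34 mod 53. 34⁻¹ ≡ 39 (mod 53) since 34·39 = 1326 ≡ 1, so λ ≡ 12.
  x = λ² - 43 - 24 = 144 - 67 ≡ 24; y = λ·(43 - 24) - 38 ≡ 31. → (24, 31)
9P: (24, 31) + (24, 22): same x and y₁ ≡ -y₂, so the sum is 𝒪.
9P = 𝒪, so the order is 9.

9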